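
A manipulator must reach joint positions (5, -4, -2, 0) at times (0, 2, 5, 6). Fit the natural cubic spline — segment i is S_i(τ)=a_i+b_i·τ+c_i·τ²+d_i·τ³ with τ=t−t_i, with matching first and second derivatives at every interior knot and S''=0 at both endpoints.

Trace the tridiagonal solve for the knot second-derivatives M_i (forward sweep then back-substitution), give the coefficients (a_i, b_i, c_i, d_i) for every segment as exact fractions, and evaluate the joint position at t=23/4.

Δ: Δ0=-9/2, Δ1=2/3, Δ2=2
row 1: diag=10, rhs=31; c'=3/10, d'=31/10
row 2: denom=8−3·3/10=71/10; d'=(8−3·31/10)/(71/10)=-13/71
back: M2=-13/71
back: M1=31/10−3/10·-13/71=224/71
M: M0=0, M1=224/71, M2=-13/71, M3=0
seg 0: a=5, c=M0/2=0, d=(M1−M0)/(6·2)=56/213, b=Δ0−h0·(2M0+M1)/6=-2365/426
seg 1: a=-4, c=M1/2=112/71, d=(M2−M1)/(6·3)=-79/426, b=Δ1−h1·(2M1+M2)/6=-1021/426
seg 2: a=-2, c=M2/2=-13/142, d=(M3−M2)/(6·1)=13/426, b=Δ2−h2·(2M2+M3)/6=439/213
t_q=23/4 → seg 2, τ=3/4; S=-2+439/213·τ+-13/142·τ²+13/426·τ³=-4479/9088

  seg 0: a=5 b=-2365/426 c=0 d=56/213
  seg 1: a=-4 b=-1021/426 c=112/71 d=-79/426
  seg 2: a=-2 b=439/213 c=-13/142 d=13/426
S(23/4) = -4479/9088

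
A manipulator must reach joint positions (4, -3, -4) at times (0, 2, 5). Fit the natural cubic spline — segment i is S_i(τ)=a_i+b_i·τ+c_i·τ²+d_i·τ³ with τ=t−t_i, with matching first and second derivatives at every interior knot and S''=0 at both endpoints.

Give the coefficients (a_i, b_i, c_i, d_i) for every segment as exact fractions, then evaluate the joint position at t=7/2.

  seg 0: a=4 b=-62/15 c=0 d=19/120
  seg 1: a=-3 b=-67/30 c=19/20 d=-19/180
S(7/2) = -731/160

Δ: Δ0=-7/2, Δ1=-1/3
row 1: diag=10, rhs=19; c'=3/10, d'=19/10
back: M1=19/10
M: M0=0, M1=19/10, M2=0
seg 0: a=4, c=M0/2=0, d=(M1−M0)/(6·2)=19/120, b=Δ0−h0·(2M0+M1)/6=-62/15
seg 1: a=-3, c=M1/2=19/20, d=(M2−M1)/(6·3)=-19/180, b=Δ1−h1·(2M1+M2)/6=-67/30
t_q=7/2 → seg 1, τ=3/2; S=-3+-67/30·τ+19/20·τ²+-19/180·τ³=-731/160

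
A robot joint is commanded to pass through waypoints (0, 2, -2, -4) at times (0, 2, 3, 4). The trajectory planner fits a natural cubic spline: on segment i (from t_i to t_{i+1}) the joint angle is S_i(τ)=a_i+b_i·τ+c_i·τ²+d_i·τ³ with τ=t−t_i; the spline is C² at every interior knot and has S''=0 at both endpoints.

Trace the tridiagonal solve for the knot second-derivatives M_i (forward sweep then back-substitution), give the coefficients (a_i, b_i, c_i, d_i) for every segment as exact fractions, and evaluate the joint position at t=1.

  seg 0: a=0 b=67/23 c=0 d=-11/23
  seg 1: a=2 b=-65/23 c=-66/23 d=39/23
  seg 2: a=-2 b=-80/23 c=51/23 d=-17/23
S(1) = 56/23

Δ: Δ0=1, Δ1=-4, Δ2=-2
row 1: diag=6, rhs=-30; c'=1/6, d'=-5
row 2: denom=4−1·1/6=23/6; d'=(12−1·-5)/(23/6)=102/23
back: M2=102/23
back: M1=-5−1/6·102/23=-132/23
M: M0=0, M1=-132/23, M2=102/23, M3=0
seg 0: a=0, c=M0/2=0, d=(M1−M0)/(6·2)=-11/23, b=Δ0−h0·(2M0+M1)/6=67/23
seg 1: a=2, c=M1/2=-66/23, d=(M2−M1)/(6·1)=39/23, b=Δ1−h1·(2M1+M2)/6=-65/23
seg 2: a=-2, c=M2/2=51/23, d=(M3−M2)/(6·1)=-17/23, b=Δ2−h2·(2M2+M3)/6=-80/23
t_q=1 → seg 0, τ=1; S=0+67/23·τ+0·τ²+-11/23·τ³=56/23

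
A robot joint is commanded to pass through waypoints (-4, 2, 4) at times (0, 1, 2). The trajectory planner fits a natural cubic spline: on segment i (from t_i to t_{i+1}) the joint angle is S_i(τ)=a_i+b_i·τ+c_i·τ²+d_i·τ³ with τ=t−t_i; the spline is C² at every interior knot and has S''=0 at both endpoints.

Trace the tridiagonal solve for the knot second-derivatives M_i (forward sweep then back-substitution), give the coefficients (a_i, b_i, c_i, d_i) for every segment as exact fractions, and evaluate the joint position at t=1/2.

  seg 0: a=-4 b=7 c=0 d=-1
  seg 1: a=2 b=4 c=-3 d=1
S(1/2) = -5/8

Δ: Δ0=6, Δ1=2
row 1: diag=4, rhs=-24; c'=1/4, d'=-6
back: M1=-6
M: M0=0, M1=-6, M2=0
seg 0: a=-4, c=M0/2=0, d=(M1−M0)/(6·1)=-1, b=Δ0−h0·(2M0+M1)/6=7
seg 1: a=2, c=M1/2=-3, d=(M2−M1)/(6·1)=1, b=Δ1−h1·(2M1+M2)/6=4
t_q=1/2 → seg 0, τ=1/2; S=-4+7·τ+0·τ²+-1·τ³=-5/8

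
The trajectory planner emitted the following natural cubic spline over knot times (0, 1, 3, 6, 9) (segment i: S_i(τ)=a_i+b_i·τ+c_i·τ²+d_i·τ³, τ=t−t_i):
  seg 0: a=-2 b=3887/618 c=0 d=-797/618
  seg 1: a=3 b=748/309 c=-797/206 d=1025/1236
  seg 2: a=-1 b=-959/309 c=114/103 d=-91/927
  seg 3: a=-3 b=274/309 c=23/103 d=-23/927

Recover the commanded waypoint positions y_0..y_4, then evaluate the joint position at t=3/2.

y_0 = S_0(0) = a_0 = -2
y_1 = S_1(0) = a_1 = 3
y_2 = S_2(0) = a_2 = -1
y_3 = S_3(0) = a_3 = -3
y_4 = S_3(3) = 1
t_q=3/2 is in segment 1 (τ=1/2); S_1(τ)=11031/3296

y_0=-2 y_1=3 y_2=-1 y_3=-3 y_4=1
S(3/2) = 11031/3296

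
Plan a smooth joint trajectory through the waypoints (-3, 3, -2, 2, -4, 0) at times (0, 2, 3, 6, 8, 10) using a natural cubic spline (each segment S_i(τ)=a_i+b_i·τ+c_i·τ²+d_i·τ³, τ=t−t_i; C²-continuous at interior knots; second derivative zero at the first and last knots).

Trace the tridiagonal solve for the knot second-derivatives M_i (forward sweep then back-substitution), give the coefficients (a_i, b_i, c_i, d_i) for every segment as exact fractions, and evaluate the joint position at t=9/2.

  seg 0: a=-3 b=2884/471 c=0 d=-1471/1884
  seg 1: a=3 b=-1529/471 c=-1471/314 d=2761/942
  seg 2: a=-2 b=-3601/942 c=645/157 d=-2251/2826
  seg 3: a=2 b=-320/471 c=-961/314 d=895/942
  seg 4: a=-4 b=-716/471 c=829/314 d=-829/1884
S(9/2) = -2961/2512

Δ: Δ0=3, Δ1=-5, Δ2=4/3, Δ3=-3, Δ4=2
row 1: diag=6, rhs=-48; c'=1/6, d'=-8
row 2: denom=8−1·1/6=47/6; d'=(38−1·-8)/(47/6)=276/47
row 3: denom=10−3·18/47=416/47; d'=(-26−3·276/47)/(416/47)=-1025/208
row 4: denom=8−2·47/208=785/104; d'=(30−2·-1025/208)/(785/104)=829/157
back: M4=829/157
back: M3=-1025/208−47/208·829/157=-961/157
back: M2=276/47−18/47·-961/157=1290/157
back: M1=-8−1/6·1290/157=-1471/157
M: M0=0, M1=-1471/157, M2=1290/157, M3=-961/157, M4=829/157, M5=0
seg 0: a=-3, c=M0/2=0, d=(M1−M0)/(6·2)=-1471/1884, b=Δ0−h0·(2M0+M1)/6=2884/471
seg 1: a=3, c=M1/2=-1471/314, d=(M2−M1)/(6·1)=2761/942, b=Δ1−h1·(2M1+M2)/6=-1529/471
seg 2: a=-2, c=M2/2=645/157, d=(M3−M2)/(6·3)=-2251/2826, b=Δ2−h2·(2M2+M3)/6=-3601/942
seg 3: a=2, c=M3/2=-961/314, d=(M4−M3)/(6·2)=895/942, b=Δ3−h3·(2M3+M4)/6=-320/471
seg 4: a=-4, c=M4/2=829/314, d=(M5−M4)/(6·2)=-829/1884, b=Δ4−h4·(2M4+M5)/6=-716/471
t_q=9/2 → seg 2, τ=3/2; S=-2+-3601/942·τ+645/157·τ²+-2251/2826·τ³=-2961/2512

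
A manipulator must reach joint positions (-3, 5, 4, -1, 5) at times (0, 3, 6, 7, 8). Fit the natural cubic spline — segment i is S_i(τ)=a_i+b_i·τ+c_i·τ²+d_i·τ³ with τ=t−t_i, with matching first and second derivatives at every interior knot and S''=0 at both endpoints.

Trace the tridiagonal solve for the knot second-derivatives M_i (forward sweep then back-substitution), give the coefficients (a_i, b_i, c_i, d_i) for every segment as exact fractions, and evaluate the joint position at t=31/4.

Δ: Δ0=8/3, Δ1=-1/3, Δ2=-5, Δ3=6
row 1: diag=12, rhs=-18; c'=1/4, d'=-3/2
row 2: denom=8−3·1/4=29/4; d'=(-28−3·-3/2)/(29/4)=-94/29
row 3: denom=4−1·4/29=112/29; d'=(66−1·-94/29)/(112/29)=251/14
back: M3=251/14
back: M2=-94/29−4/29·251/14=-40/7
back: M1=-3/2−1/4·-40/7=-1/14
M: M0=0, M1=-1/14, M2=-40/7, M3=251/14, M4=0
seg 0: a=-3, c=M0/2=0, d=(M1−M0)/(6·3)=-1/252, b=Δ0−h0·(2M0+M1)/6=227/84
seg 1: a=5, c=M1/2=-1/28, d=(M2−M1)/(6·3)=-79/252, b=Δ1−h1·(2M1+M2)/6=109/42
seg 2: a=4, c=M2/2=-20/7, d=(M3−M2)/(6·1)=331/84, b=Δ2−h2·(2M2+M3)/6=-73/12
seg 3: a=-1, c=M3/2=251/28, d=(M4−M3)/(6·1)=-251/84, b=Δ3−h3·(2M3+M4)/6=1/42
t_q=31/4 → seg 3, τ=3/4; S=-1+1/42·τ+251/28·τ²+-251/84·τ³=5017/1792

  seg 0: a=-3 b=227/84 c=0 d=-1/252
  seg 1: a=5 b=109/42 c=-1/28 d=-79/252
  seg 2: a=4 b=-73/12 c=-20/7 d=331/84
  seg 3: a=-1 b=1/42 c=251/28 d=-251/84
S(31/4) = 5017/1792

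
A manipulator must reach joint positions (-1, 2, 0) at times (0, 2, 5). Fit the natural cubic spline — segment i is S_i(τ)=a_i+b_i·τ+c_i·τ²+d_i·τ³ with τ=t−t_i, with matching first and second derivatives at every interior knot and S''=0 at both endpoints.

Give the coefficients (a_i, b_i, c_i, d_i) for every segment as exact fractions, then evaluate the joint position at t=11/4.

Δ: Δ0=3/2, Δ1=-2/3
row 1: diag=10, rhs=-13; c'=3/10, d'=-13/10
back: M1=-13/10
M: M0=0, M1=-13/10, M2=0
seg 0: a=-1, c=M0/2=0, d=(M1−M0)/(6·2)=-13/120, b=Δ0−h0·(2M0+M1)/6=29/15
seg 1: a=2, c=M1/2=-13/20, d=(M2−M1)/(6·3)=13/180, b=Δ1−h1·(2M1+M2)/6=19/30
t_q=11/4 → seg 1, τ=3/4; S=2+19/30·τ+-13/20·τ²+13/180·τ³=2739/1280

  seg 0: a=-1 b=29/15 c=0 d=-13/120
  seg 1: a=2 b=19/30 c=-13/20 d=13/180
S(11/4) = 2739/1280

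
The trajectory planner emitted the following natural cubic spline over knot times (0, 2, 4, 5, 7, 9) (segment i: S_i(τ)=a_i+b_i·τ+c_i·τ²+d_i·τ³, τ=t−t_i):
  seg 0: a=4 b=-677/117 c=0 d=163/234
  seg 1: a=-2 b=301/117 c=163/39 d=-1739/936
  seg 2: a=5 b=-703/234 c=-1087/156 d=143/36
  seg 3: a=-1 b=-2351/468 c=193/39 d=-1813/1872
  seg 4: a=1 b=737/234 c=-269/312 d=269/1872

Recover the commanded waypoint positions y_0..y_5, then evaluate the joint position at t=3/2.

y_0 = S_0(0) = a_0 = 4
y_1 = S_1(0) = a_1 = -2
y_2 = S_2(0) = a_2 = 5
y_3 = S_3(0) = a_3 = -1
y_4 = S_4(0) = a_4 = 1
y_5 = S_4(2) = 5
t_q=3/2 is in segment 0 (τ=3/2); S_0(τ)=-1453/624

y_0=4 y_1=-2 y_2=5 y_3=-1 y_4=1 y_5=5
S(3/2) = -1453/624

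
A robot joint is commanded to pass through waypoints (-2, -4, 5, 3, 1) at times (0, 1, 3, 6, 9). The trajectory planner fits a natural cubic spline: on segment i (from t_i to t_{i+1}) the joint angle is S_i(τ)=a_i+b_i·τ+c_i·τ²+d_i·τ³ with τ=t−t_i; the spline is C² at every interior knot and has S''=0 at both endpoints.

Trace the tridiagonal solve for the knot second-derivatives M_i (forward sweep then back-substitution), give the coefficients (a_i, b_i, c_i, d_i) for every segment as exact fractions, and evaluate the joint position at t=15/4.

Δ: Δ0=-2, Δ1=9/2, Δ2=-2/3, Δ3=-2/3
row 1: diag=6, rhs=39; c'=1/3, d'=13/2
row 2: denom=10−2·1/3=28/3; d'=(-31−2·13/2)/(28/3)=-33/7
row 3: denom=12−3·9/28=309/28; d'=(0−3·-33/7)/(309/28)=132/103
back: M3=132/103
back: M2=-33/7−9/28·132/103=-528/103
back: M1=13/2−1/3·-528/103=1691/206
M: M0=0, M1=1691/206, M2=-528/103, M3=132/103, M4=0
seg 0: a=-2, c=M0/2=0, d=(M1−M0)/(6·1)=1691/1236, b=Δ0−h0·(2M0+M1)/6=-4163/1236
seg 1: a=-4, c=M1/2=1691/412, d=(M2−M1)/(6·2)=-2747/2472, b=Δ1−h1·(2M1+M2)/6=455/618
seg 2: a=5, c=M2/2=-264/103, d=(M3−M2)/(6·3)=110/309, b=Δ2−h2·(2M2+M3)/6=1180/309
seg 3: a=3, c=M3/2=66/103, d=(M4−M3)/(6·3)=-22/309, b=Δ3−h3·(2M3+M4)/6=-602/309
t_q=15/4 → seg 2, τ=3/4; S=5+1180/309·τ+-264/103·τ²+110/309·τ³=21663/3296

  seg 0: a=-2 b=-4163/1236 c=0 d=1691/1236
  seg 1: a=-4 b=455/618 c=1691/412 d=-2747/2472
  seg 2: a=5 b=1180/309 c=-264/103 d=110/309
  seg 3: a=3 b=-602/309 c=66/103 d=-22/309
S(15/4) = 21663/3296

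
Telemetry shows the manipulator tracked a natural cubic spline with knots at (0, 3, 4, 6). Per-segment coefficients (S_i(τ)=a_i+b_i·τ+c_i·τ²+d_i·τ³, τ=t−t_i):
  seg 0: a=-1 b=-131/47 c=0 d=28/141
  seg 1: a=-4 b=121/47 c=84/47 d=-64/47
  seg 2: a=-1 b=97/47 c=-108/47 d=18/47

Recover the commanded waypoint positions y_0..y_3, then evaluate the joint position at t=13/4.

y_0 = S_0(0) = a_0 = -1
y_1 = S_1(0) = a_1 = -4
y_2 = S_2(0) = a_2 = -1
y_3 = S_2(2) = -3
t_q=13/4 is in segment 1 (τ=1/4); S_1(τ)=-307/94

y_0=-1 y_1=-4 y_2=-1 y_3=-3
S(13/4) = -307/94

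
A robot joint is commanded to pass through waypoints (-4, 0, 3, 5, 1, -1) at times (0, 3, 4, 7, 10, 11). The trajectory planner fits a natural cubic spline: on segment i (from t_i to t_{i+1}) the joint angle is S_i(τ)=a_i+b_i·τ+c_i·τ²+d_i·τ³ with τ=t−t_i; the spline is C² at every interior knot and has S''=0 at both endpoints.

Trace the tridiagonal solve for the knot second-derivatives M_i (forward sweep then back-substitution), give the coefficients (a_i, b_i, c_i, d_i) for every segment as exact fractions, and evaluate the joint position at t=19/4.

Δ: Δ0=4/3, Δ1=3, Δ2=2/3, Δ3=-4/3, Δ4=-2
row 1: diag=8, rhs=10; c'=1/8, d'=5/4
row 2: denom=8−1·1/8=63/8; d'=(-14−1·5/4)/(63/8)=-122/63
row 3: denom=12−3·8/21=76/7; d'=(-12−3·-122/63)/(76/7)=-65/114
row 4: denom=8−3·21/76=545/76; d'=(-4−3·-65/114)/(545/76)=-174/545
back: M4=-174/545
back: M3=-65/114−21/76·-174/545=-788/1635
back: M2=-122/63−8/21·-788/1635=-2866/1635
back: M1=5/4−1/8·-2866/1635=2402/1635
M: M0=0, M1=2402/1635, M2=-2866/1635, M3=-788/1635, M4=-174/545, M5=0
seg 0: a=-4, c=M0/2=0, d=(M1−M0)/(6·3)=1201/14715, b=Δ0−h0·(2M0+M1)/6=979/1635
seg 1: a=0, c=M1/2=1201/1635, d=(M2−M1)/(6·1)=-878/1635, b=Δ1−h1·(2M1+M2)/6=4582/1635
seg 2: a=3, c=M2/2=-1433/1635, d=(M3−M2)/(6·3)=1039/14715, b=Δ2−h2·(2M2+M3)/6=290/109
seg 3: a=5, c=M3/2=-394/1635, d=(M4−M3)/(6·3)=133/14715, b=Δ3−h3·(2M3+M4)/6=-377/545
seg 4: a=1, c=M4/2=-87/545, d=(M5−M4)/(6·1)=29/545, b=Δ4−h4·(2M4+M5)/6=-1032/545
t_q=19/4 → seg 2, τ=3/4; S=3+290/109·τ+-1433/1635·τ²+1039/14715·τ³=158083/34880

  seg 0: a=-4 b=979/1635 c=0 d=1201/14715
  seg 1: a=0 b=4582/1635 c=1201/1635 d=-878/1635
  seg 2: a=3 b=290/109 c=-1433/1635 d=1039/14715
  seg 3: a=5 b=-377/545 c=-394/1635 d=133/14715
  seg 4: a=1 b=-1032/545 c=-87/545 d=29/545
S(19/4) = 158083/34880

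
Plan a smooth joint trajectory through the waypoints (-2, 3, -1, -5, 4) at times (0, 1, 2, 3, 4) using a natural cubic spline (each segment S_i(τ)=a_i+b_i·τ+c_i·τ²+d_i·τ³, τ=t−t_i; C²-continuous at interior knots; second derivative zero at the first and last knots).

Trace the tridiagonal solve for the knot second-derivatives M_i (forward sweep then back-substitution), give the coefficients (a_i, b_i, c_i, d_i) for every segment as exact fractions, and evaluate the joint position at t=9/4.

  seg 0: a=-2 b=201/28 c=0 d=-61/28
  seg 1: a=3 b=9/14 c=-183/28 d=53/28
  seg 2: a=-1 b=-27/4 c=-6/7 d=101/28
  seg 3: a=-5 b=33/14 c=279/28 d=-93/28
S(9/4) = -4811/1792

Δ: Δ0=5, Δ1=-4, Δ2=-4, Δ3=9
row 1: diag=4, rhs=-54; c'=1/4, d'=-27/2
row 2: denom=4−1·1/4=15/4; d'=(0−1·-27/2)/(15/4)=18/5
row 3: denom=4−1·4/15=56/15; d'=(78−1·18/5)/(56/15)=279/14
back: M3=279/14
back: M2=18/5−4/15·279/14=-12/7
back: M1=-27/2−1/4·-12/7=-183/14
M: M0=0, M1=-183/14, M2=-12/7, M3=279/14, M4=0
seg 0: a=-2, c=M0/2=0, d=(M1−M0)/(6·1)=-61/28, b=Δ0−h0·(2M0+M1)/6=201/28
seg 1: a=3, c=M1/2=-183/28, d=(M2−M1)/(6·1)=53/28, b=Δ1−h1·(2M1+M2)/6=9/14
seg 2: a=-1, c=M2/2=-6/7, d=(M3−M2)/(6·1)=101/28, b=Δ2−h2·(2M2+M3)/6=-27/4
seg 3: a=-5, c=M3/2=279/28, d=(M4−M3)/(6·1)=-93/28, b=Δ3−h3·(2M3+M4)/6=33/14
t_q=9/4 → seg 2, τ=1/4; S=-1+-27/4·τ+-6/7·τ²+101/28·τ³=-4811/1792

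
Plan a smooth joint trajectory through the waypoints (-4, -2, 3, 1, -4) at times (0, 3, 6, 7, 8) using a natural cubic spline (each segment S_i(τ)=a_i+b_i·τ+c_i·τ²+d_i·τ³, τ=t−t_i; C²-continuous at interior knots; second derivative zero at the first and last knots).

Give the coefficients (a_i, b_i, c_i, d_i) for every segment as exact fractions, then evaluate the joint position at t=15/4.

Δ: Δ0=2/3, Δ1=5/3, Δ2=-2, Δ3=-5
row 1: diag=12, rhs=6; c'=1/4, d'=1/2
row 2: denom=8−3·1/4=29/4; d'=(-22−3·1/2)/(29/4)=-94/29
row 3: denom=4−1·4/29=112/29; d'=(-18−1·-94/29)/(112/29)=-107/28
back: M3=-107/28
back: M2=-94/29−4/29·-107/28=-19/7
back: M1=1/2−1/4·-19/7=33/28
M: M0=0, M1=33/28, M2=-19/7, M3=-107/28, M4=0
seg 0: a=-4, c=M0/2=0, d=(M1−M0)/(6·3)=11/168, b=Δ0−h0·(2M0+M1)/6=13/168
seg 1: a=-2, c=M1/2=33/56, d=(M2−M1)/(6·3)=-109/504, b=Δ1−h1·(2M1+M2)/6=155/84
seg 2: a=3, c=M2/2=-19/14, d=(M3−M2)/(6·1)=-31/168, b=Δ2−h2·(2M2+M3)/6=-11/24
seg 3: a=1, c=M3/2=-107/56, d=(M4−M3)/(6·1)=107/168, b=Δ3−h3·(2M3+M4)/6=-313/84
t_q=15/4 → seg 1, τ=3/4; S=-2+155/84·τ+33/56·τ²+-109/504·τ³=-1347/3584

  seg 0: a=-4 b=13/168 c=0 d=11/168
  seg 1: a=-2 b=155/84 c=33/56 d=-109/504
  seg 2: a=3 b=-11/24 c=-19/14 d=-31/168
  seg 3: a=1 b=-313/84 c=-107/56 d=107/168
S(15/4) = -1347/3584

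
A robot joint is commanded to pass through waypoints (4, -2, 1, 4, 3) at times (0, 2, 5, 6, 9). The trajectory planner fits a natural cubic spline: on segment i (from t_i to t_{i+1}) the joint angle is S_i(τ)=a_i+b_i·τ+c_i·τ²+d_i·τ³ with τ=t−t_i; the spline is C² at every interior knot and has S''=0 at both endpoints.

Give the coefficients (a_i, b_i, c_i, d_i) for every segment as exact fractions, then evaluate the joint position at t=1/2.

Δ: Δ0=-3, Δ1=1, Δ2=3, Δ3=-1/3
row 1: diag=10, rhs=24; c'=3/10, d'=12/5
row 2: denom=8−3·3/10=71/10; d'=(12−3·12/5)/(71/10)=48/71
row 3: denom=8−1·10/71=558/71; d'=(-20−1·48/71)/(558/71)=-734/279
back: M3=-734/279
back: M2=48/71−10/71·-734/279=292/279
back: M1=12/5−3/10·292/279=194/93
M: M0=0, M1=194/93, M2=292/279, M3=-734/279, M4=0
seg 0: a=4, c=M0/2=0, d=(M1−M0)/(6·2)=97/558, b=Δ0−h0·(2M0+M1)/6=-1031/279
seg 1: a=-2, c=M1/2=97/93, d=(M2−M1)/(6·3)=-145/2511, b=Δ1−h1·(2M1+M2)/6=-449/279
seg 2: a=1, c=M2/2=146/279, d=(M3−M2)/(6·1)=-19/31, b=Δ2−h2·(2M2+M3)/6=862/279
seg 3: a=4, c=M3/2=-367/279, d=(M4−M3)/(6·3)=367/2511, b=Δ3−h3·(2M3+M4)/6=641/279
t_q=1/2 → seg 0, τ=1/2; S=4+-1031/279·τ+0·τ²+97/558·τ³=3235/1488

  seg 0: a=4 b=-1031/279 c=0 d=97/558
  seg 1: a=-2 b=-449/279 c=97/93 d=-145/2511
  seg 2: a=1 b=862/279 c=146/279 d=-19/31
  seg 3: a=4 b=641/279 c=-367/279 d=367/2511
S(1/2) = 3235/1488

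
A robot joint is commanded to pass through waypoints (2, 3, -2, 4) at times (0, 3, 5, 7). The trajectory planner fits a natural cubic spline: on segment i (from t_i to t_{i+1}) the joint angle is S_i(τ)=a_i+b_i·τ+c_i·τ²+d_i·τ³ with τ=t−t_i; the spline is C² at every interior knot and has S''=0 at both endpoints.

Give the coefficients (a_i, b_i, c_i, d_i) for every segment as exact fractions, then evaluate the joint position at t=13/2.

  seg 0: a=2 b=379/228 c=0 d=-101/684
  seg 1: a=3 b=-265/114 c=-101/76 d=283/456
  seg 2: a=-2 b=-11/57 c=91/38 d=-91/228
S(13/2) = 1065/608

Δ: Δ0=1/3, Δ1=-5/2, Δ2=3
row 1: diag=10, rhs=-17; c'=1/5, d'=-17/10
row 2: denom=8−2·1/5=38/5; d'=(33−2·-17/10)/(38/5)=91/19
back: M2=91/19
back: M1=-17/10−1/5·91/19=-101/38
M: M0=0, M1=-101/38, M2=91/19, M3=0
seg 0: a=2, c=M0/2=0, d=(M1−M0)/(6·3)=-101/684, b=Δ0−h0·(2M0+M1)/6=379/228
seg 1: a=3, c=M1/2=-101/76, d=(M2−M1)/(6·2)=283/456, b=Δ1−h1·(2M1+M2)/6=-265/114
seg 2: a=-2, c=M2/2=91/38, d=(M3−M2)/(6·2)=-91/228, b=Δ2−h2·(2M2+M3)/6=-11/57
t_q=13/2 → seg 2, τ=3/2; S=-2+-11/57·τ+91/38·τ²+-91/228·τ³=1065/608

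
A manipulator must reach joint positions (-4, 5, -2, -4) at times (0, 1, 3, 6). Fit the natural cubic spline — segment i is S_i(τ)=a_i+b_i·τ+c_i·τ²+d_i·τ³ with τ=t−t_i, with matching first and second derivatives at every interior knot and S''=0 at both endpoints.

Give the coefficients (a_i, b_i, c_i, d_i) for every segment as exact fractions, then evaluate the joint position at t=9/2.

  seg 0: a=-4 b=34/3 c=0 d=-7/3
  seg 1: a=5 b=13/3 c=-7 d=37/24
  seg 2: a=-2 b=-31/6 c=9/4 d=-1/4
S(9/2) = -177/32

Δ: Δ0=9, Δ1=-7/2, Δ2=-2/3
row 1: diag=6, rhs=-75; c'=1/3, d'=-25/2
row 2: denom=10−2·1/3=28/3; d'=(17−2·-25/2)/(28/3)=9/2
back: M2=9/2
back: M1=-25/2−1/3·9/2=-14
M: M0=0, M1=-14, M2=9/2, M3=0
seg 0: a=-4, c=M0/2=0, d=(M1−M0)/(6·1)=-7/3, b=Δ0−h0·(2M0+M1)/6=34/3
seg 1: a=5, c=M1/2=-7, d=(M2−M1)/(6·2)=37/24, b=Δ1−h1·(2M1+M2)/6=13/3
seg 2: a=-2, c=M2/2=9/4, d=(M3−M2)/(6·3)=-1/4, b=Δ2−h2·(2M2+M3)/6=-31/6
t_q=9/2 → seg 2, τ=3/2; S=-2+-31/6·τ+9/4·τ²+-1/4·τ³=-177/32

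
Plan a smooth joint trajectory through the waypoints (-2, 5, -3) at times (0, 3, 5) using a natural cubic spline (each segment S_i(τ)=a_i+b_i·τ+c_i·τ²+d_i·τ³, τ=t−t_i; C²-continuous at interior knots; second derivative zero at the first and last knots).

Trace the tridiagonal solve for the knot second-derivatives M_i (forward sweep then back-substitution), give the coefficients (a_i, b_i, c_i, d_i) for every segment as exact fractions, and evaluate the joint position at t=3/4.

  seg 0: a=-2 b=127/30 c=0 d=-19/90
  seg 1: a=5 b=-22/15 c=-19/10 d=19/60
S(3/4) = 139/128

Δ: Δ0=7/3, Δ1=-4
row 1: diag=10, rhs=-38; c'=1/5, d'=-19/5
back: M1=-19/5
M: M0=0, M1=-19/5, M2=0
seg 0: a=-2, c=M0/2=0, d=(M1−M0)/(6·3)=-19/90, b=Δ0−h0·(2M0+M1)/6=127/30
seg 1: a=5, c=M1/2=-19/10, d=(M2−M1)/(6·2)=19/60, b=Δ1−h1·(2M1+M2)/6=-22/15
t_q=3/4 → seg 0, τ=3/4; S=-2+127/30·τ+0·τ²+-19/90·τ³=139/128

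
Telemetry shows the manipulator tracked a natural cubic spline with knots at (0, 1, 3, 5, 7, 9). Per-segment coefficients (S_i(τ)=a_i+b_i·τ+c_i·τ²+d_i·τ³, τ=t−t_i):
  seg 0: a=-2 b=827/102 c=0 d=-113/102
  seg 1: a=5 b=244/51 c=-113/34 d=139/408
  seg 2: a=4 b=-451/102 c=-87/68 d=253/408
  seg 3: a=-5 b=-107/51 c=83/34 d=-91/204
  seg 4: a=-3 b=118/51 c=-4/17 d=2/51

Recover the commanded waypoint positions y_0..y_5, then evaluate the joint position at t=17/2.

y_0=-2 y_1=5 y_2=4 y_3=-5 y_4=-3 y_5=1
S(17/2) = 5/68

y_0 = S_0(0) = a_0 = -2
y_1 = S_1(0) = a_1 = 5
y_2 = S_2(0) = a_2 = 4
y_3 = S_3(0) = a_3 = -5
y_4 = S_4(0) = a_4 = -3
y_5 = S_4(2) = 1
t_q=17/2 is in segment 4 (τ=3/2); S_4(τ)=5/68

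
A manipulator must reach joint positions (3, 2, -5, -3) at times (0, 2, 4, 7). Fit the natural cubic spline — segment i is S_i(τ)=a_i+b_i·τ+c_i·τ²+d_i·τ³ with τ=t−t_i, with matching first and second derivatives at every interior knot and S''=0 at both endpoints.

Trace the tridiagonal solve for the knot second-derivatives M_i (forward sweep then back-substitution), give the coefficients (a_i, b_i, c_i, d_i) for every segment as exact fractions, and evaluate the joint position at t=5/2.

Δ: Δ0=-1/2, Δ1=-7/2, Δ2=2/3
row 1: diag=8, rhs=-18; c'=1/4, d'=-9/4
row 2: denom=10−2·1/4=19/2; d'=(25−2·-9/4)/(19/2)=59/19
back: M2=59/19
back: M1=-9/4−1/4·59/19=-115/38
M: M0=0, M1=-115/38, M2=59/19, M3=0
seg 0: a=3, c=M0/2=0, d=(M1−M0)/(6·2)=-115/456, b=Δ0−h0·(2M0+M1)/6=29/57
seg 1: a=2, c=M1/2=-115/76, d=(M2−M1)/(6·2)=233/456, b=Δ1−h1·(2M1+M2)/6=-287/114
seg 2: a=-5, c=M2/2=59/38, d=(M3−M2)/(6·3)=-59/342, b=Δ2−h2·(2M2+M3)/6=-139/57
t_q=5/2 → seg 1, τ=1/2; S=2+-287/114·τ+-115/76·τ²+233/456·τ³=519/1216

  seg 0: a=3 b=29/57 c=0 d=-115/456
  seg 1: a=2 b=-287/114 c=-115/76 d=233/456
  seg 2: a=-5 b=-139/57 c=59/38 d=-59/342
S(5/2) = 519/1216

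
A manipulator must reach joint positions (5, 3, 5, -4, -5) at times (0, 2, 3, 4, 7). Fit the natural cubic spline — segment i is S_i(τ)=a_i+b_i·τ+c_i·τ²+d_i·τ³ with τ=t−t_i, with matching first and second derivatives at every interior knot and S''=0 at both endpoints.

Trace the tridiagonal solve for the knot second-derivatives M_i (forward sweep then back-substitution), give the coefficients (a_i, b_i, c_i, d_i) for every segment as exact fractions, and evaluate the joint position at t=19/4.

Δ: Δ0=-1, Δ1=2, Δ2=-9, Δ3=-1/3
row 1: diag=6, rhs=18; c'=1/6, d'=3
row 2: denom=4−1·1/6=23/6; d'=(-66−1·3)/(23/6)=-18
row 3: denom=8−1·6/23=178/23; d'=(52−1·-18)/(178/23)=805/89
back: M3=805/89
back: M2=-18−6/23·805/89=-1812/89
back: M1=3−1/6·-1812/89=569/89
M: M0=0, M1=569/89, M2=-1812/89, M3=805/89, M4=0
seg 0: a=5, c=M0/2=0, d=(M1−M0)/(6·2)=569/1068, b=Δ0−h0·(2M0+M1)/6=-836/267
seg 1: a=3, c=M1/2=569/178, d=(M2−M1)/(6·1)=-2381/534, b=Δ1−h1·(2M1+M2)/6=871/267
seg 2: a=5, c=M2/2=-906/89, d=(M3−M2)/(6·1)=2617/534, b=Δ2−h2·(2M2+M3)/6=-1987/534
seg 3: a=-4, c=M3/2=805/178, d=(M4−M3)/(6·3)=-805/1602, b=Δ3−h3·(2M3+M4)/6=-2504/267
t_q=19/4 → seg 3, τ=3/4; S=-4+-2504/267·τ+805/178·τ²+-805/1602·τ³=-99131/11392

  seg 0: a=5 b=-836/267 c=0 d=569/1068
  seg 1: a=3 b=871/267 c=569/178 d=-2381/534
  seg 2: a=5 b=-1987/534 c=-906/89 d=2617/534
  seg 3: a=-4 b=-2504/267 c=805/178 d=-805/1602
S(19/4) = -99131/11392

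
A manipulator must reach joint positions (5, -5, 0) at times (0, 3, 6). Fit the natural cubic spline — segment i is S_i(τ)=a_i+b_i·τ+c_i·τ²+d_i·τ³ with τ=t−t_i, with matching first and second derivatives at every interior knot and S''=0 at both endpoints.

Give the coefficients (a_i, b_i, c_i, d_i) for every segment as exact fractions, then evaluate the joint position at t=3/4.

  seg 0: a=5 b=-55/12 c=0 d=5/36
  seg 1: a=-5 b=-5/6 c=5/4 d=-5/36
S(3/4) = 415/256

Δ: Δ0=-10/3, Δ1=5/3
row 1: diag=12, rhs=30; c'=1/4, d'=5/2
back: M1=5/2
M: M0=0, M1=5/2, M2=0
seg 0: a=5, c=M0/2=0, d=(M1−M0)/(6·3)=5/36, b=Δ0−h0·(2M0+M1)/6=-55/12
seg 1: a=-5, c=M1/2=5/4, d=(M2−M1)/(6·3)=-5/36, b=Δ1−h1·(2M1+M2)/6=-5/6
t_q=3/4 → seg 0, τ=3/4; S=5+-55/12·τ+0·τ²+5/36·τ³=415/256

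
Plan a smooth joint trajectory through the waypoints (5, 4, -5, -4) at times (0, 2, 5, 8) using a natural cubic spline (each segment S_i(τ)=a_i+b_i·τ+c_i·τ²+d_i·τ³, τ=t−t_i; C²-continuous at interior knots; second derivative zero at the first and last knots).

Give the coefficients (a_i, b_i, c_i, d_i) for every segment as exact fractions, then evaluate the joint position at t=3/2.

  seg 0: a=5 b=49/222 c=0 d=-20/111
  seg 1: a=4 b=-431/222 c=-40/37 d=485/1998
  seg 2: a=-5 b=-208/111 c=245/222 d=-245/1998
S(3/2) = 699/148

Δ: Δ0=-1/2, Δ1=-3, Δ2=1/3
row 1: diag=10, rhs=-15; c'=3/10, d'=-3/2
row 2: denom=12−3·3/10=111/10; d'=(20−3·-3/2)/(111/10)=245/111
back: M2=245/111
back: M1=-3/2−3/10·245/111=-80/37
M: M0=0, M1=-80/37, M2=245/111, M3=0
seg 0: a=5, c=M0/2=0, d=(M1−M0)/(6·2)=-20/111, b=Δ0−h0·(2M0+M1)/6=49/222
seg 1: a=4, c=M1/2=-40/37, d=(M2−M1)/(6·3)=485/1998, b=Δ1−h1·(2M1+M2)/6=-431/222
seg 2: a=-5, c=M2/2=245/222, d=(M3−M2)/(6·3)=-245/1998, b=Δ2−h2·(2M2+M3)/6=-208/111
t_q=3/2 → seg 0, τ=3/2; S=5+49/222·τ+0·τ²+-20/111·τ³=699/148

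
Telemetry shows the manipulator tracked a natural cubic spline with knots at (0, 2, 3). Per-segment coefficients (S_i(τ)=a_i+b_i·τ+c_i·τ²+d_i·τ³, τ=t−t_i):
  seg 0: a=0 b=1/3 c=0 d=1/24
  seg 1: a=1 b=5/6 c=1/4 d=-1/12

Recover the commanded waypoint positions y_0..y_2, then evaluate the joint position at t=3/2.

y_0=0 y_1=1 y_2=2
S(3/2) = 41/64

y_0 = S_0(0) = a_0 = 0
y_1 = S_1(0) = a_1 = 1
y_2 = S_1(1) = 2
t_q=3/2 is in segment 0 (τ=3/2); S_0(τ)=41/64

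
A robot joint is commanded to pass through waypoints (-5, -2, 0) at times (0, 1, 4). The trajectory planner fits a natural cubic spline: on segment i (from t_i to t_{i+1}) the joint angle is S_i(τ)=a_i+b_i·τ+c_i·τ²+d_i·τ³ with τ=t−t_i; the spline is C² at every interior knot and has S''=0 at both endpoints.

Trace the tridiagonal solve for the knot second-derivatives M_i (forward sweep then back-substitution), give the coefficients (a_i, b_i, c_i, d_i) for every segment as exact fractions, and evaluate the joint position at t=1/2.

  seg 0: a=-5 b=79/24 c=0 d=-7/24
  seg 1: a=-2 b=29/12 c=-7/8 d=7/72
S(1/2) = -217/64

Δ: Δ0=3, Δ1=2/3
row 1: diag=8, rhs=-14; c'=3/8, d'=-7/4
back: M1=-7/4
M: M0=0, M1=-7/4, M2=0
seg 0: a=-5, c=M0/2=0, d=(M1−M0)/(6·1)=-7/24, b=Δ0−h0·(2M0+M1)/6=79/24
seg 1: a=-2, c=M1/2=-7/8, d=(M2−M1)/(6·3)=7/72, b=Δ1−h1·(2M1+M2)/6=29/12
t_q=1/2 → seg 0, τ=1/2; S=-5+79/24·τ+0·τ²+-7/24·τ³=-217/64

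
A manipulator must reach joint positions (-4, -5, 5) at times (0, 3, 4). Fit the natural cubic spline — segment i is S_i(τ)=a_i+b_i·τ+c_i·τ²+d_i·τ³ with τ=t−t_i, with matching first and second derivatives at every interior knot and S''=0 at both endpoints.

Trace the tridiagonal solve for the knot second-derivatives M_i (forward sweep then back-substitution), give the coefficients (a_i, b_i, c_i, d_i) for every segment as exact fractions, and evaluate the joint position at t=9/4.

  seg 0: a=-4 b=-101/24 c=0 d=31/72
  seg 1: a=-5 b=89/12 c=31/8 d=-31/24
S(9/4) = -4385/512

Δ: Δ0=-1/3, Δ1=10
row 1: diag=8, rhs=62; c'=1/8, d'=31/4
back: M1=31/4
M: M0=0, M1=31/4, M2=0
seg 0: a=-4, c=M0/2=0, d=(M1−M0)/(6·3)=31/72, b=Δ0−h0·(2M0+M1)/6=-101/24
seg 1: a=-5, c=M1/2=31/8, d=(M2−M1)/(6·1)=-31/24, b=Δ1−h1·(2M1+M2)/6=89/12
t_q=9/4 → seg 0, τ=9/4; S=-4+-101/24·τ+0·τ²+31/72·τ³=-4385/512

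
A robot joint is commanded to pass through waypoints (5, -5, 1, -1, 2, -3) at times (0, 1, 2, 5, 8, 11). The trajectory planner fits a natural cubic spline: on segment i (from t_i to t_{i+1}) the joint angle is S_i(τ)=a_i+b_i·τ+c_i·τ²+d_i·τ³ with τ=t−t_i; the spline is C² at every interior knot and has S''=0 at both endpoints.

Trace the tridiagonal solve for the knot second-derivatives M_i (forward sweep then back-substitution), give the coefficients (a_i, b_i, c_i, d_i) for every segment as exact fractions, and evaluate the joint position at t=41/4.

  seg 0: a=5 b=-18022/1251 c=0 d=5512/1251
  seg 1: a=-5 b=-1486/1251 c=5512/417 d=-7544/1251
  seg 2: a=1 b=8954/1251 c=-2032/417 d=8500/11259
  seg 3: a=-1 b=-2122/1251 c=2404/1251 d=-3839/11259
  seg 4: a=2 b=785/1251 c=-1435/1251 d=1435/11259
S(41/4) = -8393/8896

Δ: Δ0=-10, Δ1=6, Δ2=-2/3, Δ3=1, Δ4=-5/3
row 1: diag=4, rhs=96; c'=1/4, d'=24
row 2: denom=8−1·1/4=31/4; d'=(-40−1·24)/(31/4)=-256/31
row 3: denom=12−3·12/31=336/31; d'=(10−3·-256/31)/(336/31)=77/24
row 4: denom=12−3·31/112=1251/112; d'=(-16−3·77/24)/(1251/112)=-2870/1251
back: M4=-2870/1251
back: M3=77/24−31/112·-2870/1251=4808/1251
back: M2=-256/31−12/31·4808/1251=-4064/417
back: M1=24−1/4·-4064/417=11024/417
M: M0=0, M1=11024/417, M2=-4064/417, M3=4808/1251, M4=-2870/1251, M5=0
seg 0: a=5, c=M0/2=0, d=(M1−M0)/(6·1)=5512/1251, b=Δ0−h0·(2M0+M1)/6=-18022/1251
seg 1: a=-5, c=M1/2=5512/417, d=(M2−M1)/(6·1)=-7544/1251, b=Δ1−h1·(2M1+M2)/6=-1486/1251
seg 2: a=1, c=M2/2=-2032/417, d=(M3−M2)/(6·3)=8500/11259, b=Δ2−h2·(2M2+M3)/6=8954/1251
seg 3: a=-1, c=M3/2=2404/1251, d=(M4−M3)/(6·3)=-3839/11259, b=Δ3−h3·(2M3+M4)/6=-2122/1251
seg 4: a=2, c=M4/2=-1435/1251, d=(M5−M4)/(6·3)=1435/11259, b=Δ4−h4·(2M4+M5)/6=785/1251
t_q=41/4 → seg 4, τ=9/4; S=2+785/1251·τ+-1435/1251·τ²+1435/11259·τ³=-8393/8896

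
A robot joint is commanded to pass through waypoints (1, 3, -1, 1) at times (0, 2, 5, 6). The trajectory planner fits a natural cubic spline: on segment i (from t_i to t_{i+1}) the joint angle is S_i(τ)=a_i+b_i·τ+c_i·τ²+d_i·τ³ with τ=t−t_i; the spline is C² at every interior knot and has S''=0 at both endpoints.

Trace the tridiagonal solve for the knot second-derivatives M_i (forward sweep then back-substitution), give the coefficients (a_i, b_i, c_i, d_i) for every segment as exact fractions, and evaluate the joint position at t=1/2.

Δ: Δ0=1, Δ1=-4/3, Δ2=2
row 1: diag=10, rhs=-14; c'=3/10, d'=-7/5
row 2: denom=8−3·3/10=71/10; d'=(20−3·-7/5)/(71/10)=242/71
back: M2=242/71
back: M1=-7/5−3/10·242/71=-172/71
M: M0=0, M1=-172/71, M2=242/71, M3=0
seg 0: a=1, c=M0/2=0, d=(M1−M0)/(6·2)=-43/213, b=Δ0−h0·(2M0+M1)/6=385/213
seg 1: a=3, c=M1/2=-86/71, d=(M2−M1)/(6·3)=23/71, b=Δ1−h1·(2M1+M2)/6=-131/213
seg 2: a=-1, c=M2/2=121/71, d=(M3−M2)/(6·1)=-121/213, b=Δ2−h2·(2M2+M3)/6=184/213
t_q=1/2 → seg 0, τ=1/2; S=1+385/213·τ+0·τ²+-43/213·τ³=1067/568

  seg 0: a=1 b=385/213 c=0 d=-43/213
  seg 1: a=3 b=-131/213 c=-86/71 d=23/71
  seg 2: a=-1 b=184/213 c=121/71 d=-121/213
S(1/2) = 1067/568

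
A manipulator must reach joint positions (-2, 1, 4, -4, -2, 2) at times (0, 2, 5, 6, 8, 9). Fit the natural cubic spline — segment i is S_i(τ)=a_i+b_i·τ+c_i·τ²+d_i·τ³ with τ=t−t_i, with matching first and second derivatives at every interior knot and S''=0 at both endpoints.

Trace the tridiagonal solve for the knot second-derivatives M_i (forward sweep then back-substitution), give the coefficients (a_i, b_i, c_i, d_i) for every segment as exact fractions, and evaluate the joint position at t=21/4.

Δ: Δ0=3/2, Δ1=1, Δ2=-8, Δ3=1, Δ4=4
row 1: diag=10, rhs=-3; c'=3/10, d'=-3/10
row 2: denom=8−3·3/10=71/10; d'=(-54−3·-3/10)/(71/10)=-531/71
row 3: denom=6−1·10/71=416/71; d'=(54−1·-531/71)/(416/71)=4365/416
row 4: denom=6−2·71/208=553/104; d'=(18−2·4365/416)/(553/104)=-621/1106
back: M4=-621/1106
back: M3=4365/416−71/208·-621/1106=11817/1106
back: M2=-531/71−10/71·11817/1106=-4968/553
back: M1=-3/10−3/10·-4968/553=2649/1106
M: M0=0, M1=2649/1106, M2=-4968/553, M3=11817/1106, M4=-621/1106, M5=0
seg 0: a=-2, c=M0/2=0, d=(M1−M0)/(6·2)=883/4424, b=Δ0−h0·(2M0+M1)/6=388/553
seg 1: a=1, c=M1/2=2649/2212, d=(M2−M1)/(6·3)=-4195/6636, b=Δ1−h1·(2M1+M2)/6=3425/1106
seg 2: a=4, c=M2/2=-2484/553, d=(M3−M2)/(6·1)=7251/2212, b=Δ2−h2·(2M2+M3)/6=-15011/2212
seg 3: a=-4, c=M3/2=11817/2212, d=(M4−M3)/(6·2)=-2073/2212, b=Δ3−h3·(2M3+M4)/6=-6565/1106
seg 4: a=-2, c=M4/2=-621/2212, d=(M5−M4)/(6·1)=207/2212, b=Δ4−h4·(2M4+M5)/6=4631/1106
t_q=21/4 → seg 2, τ=1/4; S=4+-15011/2212·τ+-2484/553·τ²+7251/2212·τ³=293603/141568

  seg 0: a=-2 b=388/553 c=0 d=883/4424
  seg 1: a=1 b=3425/1106 c=2649/2212 d=-4195/6636
  seg 2: a=4 b=-15011/2212 c=-2484/553 d=7251/2212
  seg 3: a=-4 b=-6565/1106 c=11817/2212 d=-2073/2212
  seg 4: a=-2 b=4631/1106 c=-621/2212 d=207/2212
S(21/4) = 293603/141568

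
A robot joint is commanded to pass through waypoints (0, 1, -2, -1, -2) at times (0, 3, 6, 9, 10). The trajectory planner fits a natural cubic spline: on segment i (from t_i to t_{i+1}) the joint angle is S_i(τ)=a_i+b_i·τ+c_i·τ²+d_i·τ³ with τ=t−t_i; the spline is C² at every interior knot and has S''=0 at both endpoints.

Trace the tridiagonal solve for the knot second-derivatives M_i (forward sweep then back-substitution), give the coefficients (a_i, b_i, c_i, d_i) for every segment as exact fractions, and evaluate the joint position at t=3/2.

  seg 0: a=0 b=67/81 c=0 d=-40/729
  seg 1: a=1 b=-53/81 c=-40/81 d=92/729
  seg 2: a=-2 b=-17/81 c=52/81 d=-112/729
  seg 3: a=-1 b=-41/81 c=-20/27 d=20/81
S(3/2) = 19/18

Δ: Δ0=1/3, Δ1=-1, Δ2=1/3, Δ3=-1
row 1: diag=12, rhs=-8; c'=1/4, d'=-2/3
row 2: denom=12−3·1/4=45/4; d'=(8−3·-2/3)/(45/4)=8/9
row 3: denom=8−3·4/15=36/5; d'=(-8−3·8/9)/(36/5)=-40/27
back: M3=-40/27
back: M2=8/9−4/15·-40/27=104/81
back: M1=-2/3−1/4·104/81=-80/81
M: M0=0, M1=-80/81, M2=104/81, M3=-40/27, M4=0
seg 0: a=0, c=M0/2=0, d=(M1−M0)/(6·3)=-40/729, b=Δ0−h0·(2M0+M1)/6=67/81
seg 1: a=1, c=M1/2=-40/81, d=(M2−M1)/(6·3)=92/729, b=Δ1−h1·(2M1+M2)/6=-53/81
seg 2: a=-2, c=M2/2=52/81, d=(M3−M2)/(6·3)=-112/729, b=Δ2−h2·(2M2+M3)/6=-17/81
seg 3: a=-1, c=M3/2=-20/27, d=(M4−M3)/(6·1)=20/81, b=Δ3−h3·(2M3+M4)/6=-41/81
t_q=3/2 → seg 0, τ=3/2; S=0+67/81·τ+0·τ²+-40/729·τ³=19/18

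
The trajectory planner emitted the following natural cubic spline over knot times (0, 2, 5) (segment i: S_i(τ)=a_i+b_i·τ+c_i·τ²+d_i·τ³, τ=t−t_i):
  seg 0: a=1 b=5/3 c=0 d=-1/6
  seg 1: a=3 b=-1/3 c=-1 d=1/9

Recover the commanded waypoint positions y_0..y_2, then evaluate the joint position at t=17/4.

y_0 = S_0(0) = a_0 = 1
y_1 = S_1(0) = a_1 = 3
y_2 = S_1(3) = -4
t_q=17/4 is in segment 1 (τ=9/4); S_1(τ)=-99/64

y_0=1 y_1=3 y_2=-4
S(17/4) = -99/64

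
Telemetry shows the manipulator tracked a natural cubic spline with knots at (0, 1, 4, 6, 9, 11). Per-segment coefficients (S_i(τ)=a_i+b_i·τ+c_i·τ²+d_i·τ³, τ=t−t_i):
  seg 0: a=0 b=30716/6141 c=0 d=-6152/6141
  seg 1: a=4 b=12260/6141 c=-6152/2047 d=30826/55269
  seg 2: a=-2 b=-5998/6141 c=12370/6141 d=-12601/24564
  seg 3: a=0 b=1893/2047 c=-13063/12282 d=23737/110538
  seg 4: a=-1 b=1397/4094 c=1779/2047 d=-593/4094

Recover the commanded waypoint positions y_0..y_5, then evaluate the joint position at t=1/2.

y_0 = S_0(0) = a_0 = 0
y_1 = S_1(0) = a_1 = 4
y_2 = S_2(0) = a_2 = -2
y_3 = S_3(0) = a_3 = 0
y_4 = S_4(0) = a_4 = -1
y_5 = S_4(2) = 2
t_q=1/2 is in segment 0 (τ=1/2); S_0(τ)=4863/2047

y_0=0 y_1=4 y_2=-2 y_3=0 y_4=-1 y_5=2
S(1/2) = 4863/2047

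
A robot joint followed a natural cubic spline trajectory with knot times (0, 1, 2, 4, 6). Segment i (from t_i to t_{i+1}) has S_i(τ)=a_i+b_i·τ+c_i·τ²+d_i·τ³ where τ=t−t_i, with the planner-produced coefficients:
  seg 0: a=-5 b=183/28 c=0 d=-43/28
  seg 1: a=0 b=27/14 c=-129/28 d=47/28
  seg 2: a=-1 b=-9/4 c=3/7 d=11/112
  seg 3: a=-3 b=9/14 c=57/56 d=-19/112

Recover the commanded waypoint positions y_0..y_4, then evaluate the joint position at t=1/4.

y_0=-5 y_1=0 y_2=-1 y_3=-3 y_4=1
S(1/4) = -6075/1792

y_0 = S_0(0) = a_0 = -5
y_1 = S_1(0) = a_1 = 0
y_2 = S_2(0) = a_2 = -1
y_3 = S_3(0) = a_3 = -3
y_4 = S_3(2) = 1
t_q=1/4 is in segment 0 (τ=1/4); S_0(τ)=-6075/1792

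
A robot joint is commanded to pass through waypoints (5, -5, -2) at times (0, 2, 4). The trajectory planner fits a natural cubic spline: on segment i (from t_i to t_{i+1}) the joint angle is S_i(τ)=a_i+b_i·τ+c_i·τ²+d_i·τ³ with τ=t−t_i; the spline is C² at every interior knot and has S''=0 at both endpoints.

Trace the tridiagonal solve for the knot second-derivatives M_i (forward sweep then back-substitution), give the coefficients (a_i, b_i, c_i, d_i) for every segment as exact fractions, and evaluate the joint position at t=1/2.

  seg 0: a=5 b=-53/8 c=0 d=13/32
  seg 1: a=-5 b=-7/4 c=39/16 d=-13/32
S(1/2) = 445/256

Δ: Δ0=-5, Δ1=3/2
row 1: diag=8, rhs=39; c'=1/4, d'=39/8
back: M1=39/8
M: M0=0, M1=39/8, M2=0
seg 0: a=5, c=M0/2=0, d=(M1−M0)/(6·2)=13/32, b=Δ0−h0·(2M0+M1)/6=-53/8
seg 1: a=-5, c=M1/2=39/16, d=(M2−M1)/(6·2)=-13/32, b=Δ1−h1·(2M1+M2)/6=-7/4
t_q=1/2 → seg 0, τ=1/2; S=5+-53/8·τ+0·τ²+13/32·τ³=445/256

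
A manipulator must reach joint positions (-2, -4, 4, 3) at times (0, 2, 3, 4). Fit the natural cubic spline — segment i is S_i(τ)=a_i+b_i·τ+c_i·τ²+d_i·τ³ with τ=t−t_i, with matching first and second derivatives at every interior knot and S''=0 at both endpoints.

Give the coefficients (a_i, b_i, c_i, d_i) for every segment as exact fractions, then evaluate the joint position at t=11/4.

  seg 0: a=-2 b=-113/23 c=0 d=45/46
  seg 1: a=-4 b=157/23 c=135/23 d=-108/23
  seg 2: a=4 b=103/23 c=-189/23 d=63/23
S(11/4) = 449/184

Δ: Δ0=-1, Δ1=8, Δ2=-1
row 1: diag=6, rhs=54; c'=1/6, d'=9
row 2: denom=4−1·1/6=23/6; d'=(-54−1·9)/(23/6)=-378/23
back: M2=-378/23
back: M1=9−1/6·-378/23=270/23
M: M0=0, M1=270/23, M2=-378/23, M3=0
seg 0: a=-2, c=M0/2=0, d=(M1−M0)/(6·2)=45/46, b=Δ0−h0·(2M0+M1)/6=-113/23
seg 1: a=-4, c=M1/2=135/23, d=(M2−M1)/(6·1)=-108/23, b=Δ1−h1·(2M1+M2)/6=157/23
seg 2: a=4, c=M2/2=-189/23, d=(M3−M2)/(6·1)=63/23, b=Δ2−h2·(2M2+M3)/6=103/23
t_q=11/4 → seg 1, τ=3/4; S=-4+157/23·τ+135/23·τ²+-108/23·τ³=449/184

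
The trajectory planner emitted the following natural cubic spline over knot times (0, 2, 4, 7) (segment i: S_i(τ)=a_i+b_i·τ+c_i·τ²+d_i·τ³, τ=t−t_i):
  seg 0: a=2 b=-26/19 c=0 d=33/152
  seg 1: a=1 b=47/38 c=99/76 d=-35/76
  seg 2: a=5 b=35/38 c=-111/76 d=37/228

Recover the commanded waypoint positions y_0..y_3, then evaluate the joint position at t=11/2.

y_0=2 y_1=1 y_2=5 y_3=-1
S(11/2) = 2215/608

y_0 = S_0(0) = a_0 = 2
y_1 = S_1(0) = a_1 = 1
y_2 = S_2(0) = a_2 = 5
y_3 = S_2(3) = -1
t_q=11/2 is in segment 2 (τ=3/2); S_2(τ)=2215/608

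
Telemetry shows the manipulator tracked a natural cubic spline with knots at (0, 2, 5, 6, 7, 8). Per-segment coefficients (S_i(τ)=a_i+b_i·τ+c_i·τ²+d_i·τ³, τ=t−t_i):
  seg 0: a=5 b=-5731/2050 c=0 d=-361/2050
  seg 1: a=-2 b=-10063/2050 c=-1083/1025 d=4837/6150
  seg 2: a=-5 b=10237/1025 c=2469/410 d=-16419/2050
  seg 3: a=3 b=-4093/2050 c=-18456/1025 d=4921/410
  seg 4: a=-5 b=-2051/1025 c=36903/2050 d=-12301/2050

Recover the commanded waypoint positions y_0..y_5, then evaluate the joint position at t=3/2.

y_0=5 y_1=-2 y_2=-5 y_3=3 y_4=-5 y_5=5
S(3/2) = 3481/16400

y_0 = S_0(0) = a_0 = 5
y_1 = S_1(0) = a_1 = -2
y_2 = S_2(0) = a_2 = -5
y_3 = S_3(0) = a_3 = 3
y_4 = S_4(0) = a_4 = -5
y_5 = S_4(1) = 5
t_q=3/2 is in segment 0 (τ=3/2); S_0(τ)=3481/16400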